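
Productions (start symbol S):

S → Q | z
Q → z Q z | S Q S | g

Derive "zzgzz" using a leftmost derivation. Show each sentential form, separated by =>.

S=>Q=>SQS=>zQS=>zSQSS=>zzQSS=>zzgSS=>zzgzS=>zzgzz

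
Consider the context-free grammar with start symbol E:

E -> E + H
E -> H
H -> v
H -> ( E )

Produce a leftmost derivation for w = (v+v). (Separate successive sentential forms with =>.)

E=>H=>(E)=>(E+H)=>(H+H)=>(v+H)=>(v+v)

E => H   [E -> H]
H => (E)   [H -> ( E )]
(E) => (E+H)   [E -> E + H]
(E+H) => (H+H)   [E -> H]
(H+H) => (v+H)   [H -> v]
(v+H) => (v+v)   [H -> v]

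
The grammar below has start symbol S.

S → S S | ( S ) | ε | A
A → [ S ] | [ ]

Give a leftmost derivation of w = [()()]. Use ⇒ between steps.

S⇒A⇒[S]⇒[SS]⇒[SSS]⇒[(S)SS]⇒[()SS]⇒[()(S)S]⇒[()()S]⇒[()()]

S ⇒ A   [S → A]
A ⇒ [S]   [A → [ S ]]
[S] ⇒ [SS]   [S → S S]
[SS] ⇒ [SSS]   [S → S S]
[SSS] ⇒ [(S)SS]   [S → ( S )]
[(S)SS] ⇒ [()SS]   [S → ε]
[()SS] ⇒ [()(S)S]   [S → ( S )]
[()(S)S] ⇒ [()()S]   [S → ε]
[()()S] ⇒ [()()]   [S → ε]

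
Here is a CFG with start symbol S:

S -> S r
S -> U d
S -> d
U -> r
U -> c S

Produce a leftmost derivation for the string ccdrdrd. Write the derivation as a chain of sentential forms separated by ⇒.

S ⇒ Ud ⇒ cSd ⇒ cSrd ⇒ cUdrd ⇒ ccSdrd ⇒ ccSrdrd ⇒ ccdrdrd

S ⇒ Ud   [S -> U d]
Ud ⇒ cSd   [U -> c S]
cSd ⇒ cSrd   [S -> S r]
cSrd ⇒ cUdrd   [S -> U d]
cUdrd ⇒ ccSdrd   [U -> c S]
ccSdrd ⇒ ccSrdrd   [S -> S r]
ccSrdrd ⇒ ccdrdrd   [S -> d]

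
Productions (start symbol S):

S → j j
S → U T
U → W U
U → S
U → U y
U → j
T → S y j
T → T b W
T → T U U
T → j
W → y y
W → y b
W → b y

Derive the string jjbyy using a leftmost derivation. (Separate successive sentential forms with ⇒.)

S ⇒ UT ⇒ jT ⇒ jTbW ⇒ jjbW ⇒ jjbyy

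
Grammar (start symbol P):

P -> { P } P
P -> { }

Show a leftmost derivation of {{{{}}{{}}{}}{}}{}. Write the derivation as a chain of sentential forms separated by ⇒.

P ⇒ {P}P ⇒ {{P}P}P ⇒ {{{P}P}P}P ⇒ {{{{}}P}P}P ⇒ {{{{}}{P}P}P}P ⇒ {{{{}}{{}}P}P}P ⇒ {{{{}}{{}}{}}P}P ⇒ {{{{}}{{}}{}}{}}P ⇒ {{{{}}{{}}{}}{}}{}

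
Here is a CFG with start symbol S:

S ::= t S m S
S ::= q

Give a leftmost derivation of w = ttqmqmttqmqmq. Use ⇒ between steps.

S ⇒ tSmS ⇒ ttSmSmS ⇒ ttqmSmS ⇒ ttqmqmS ⇒ ttqmqmtSmS ⇒ ttqmqmttSmSmS ⇒ ttqmqmttqmSmS ⇒ ttqmqmttqmqmS ⇒ ttqmqmttqmqmq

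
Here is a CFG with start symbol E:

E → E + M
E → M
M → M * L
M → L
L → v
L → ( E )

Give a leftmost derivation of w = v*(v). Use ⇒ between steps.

E ⇒ M ⇒ M*L ⇒ L*L ⇒ v*L ⇒ v*(E) ⇒ v*(M) ⇒ v*(L) ⇒ v*(v)

E ⇒ M   [E → M]
M ⇒ M*L   [M → M * L]
M*L ⇒ L*L   [M → L]
L*L ⇒ v*L   [L → v]
v*L ⇒ v*(E)   [L → ( E )]
v*(E) ⇒ v*(M)   [E → M]
v*(M) ⇒ v*(L)   [M → L]
v*(L) ⇒ v*(v)   [L → v]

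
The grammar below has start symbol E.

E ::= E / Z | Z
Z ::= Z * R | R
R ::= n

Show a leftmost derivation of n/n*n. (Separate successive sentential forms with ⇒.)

E ⇒ E/Z ⇒ Z/Z ⇒ R/Z ⇒ n/Z ⇒ n/Z*R ⇒ n/R*R ⇒ n/n*R ⇒ n/n*n

E ⇒ E/Z   [E ::= E / Z]
E/Z ⇒ Z/Z   [E ::= Z]
Z/Z ⇒ R/Z   [Z ::= R]
R/Z ⇒ n/Z   [R ::= n]
n/Z ⇒ n/Z*R   [Z ::= Z * R]
n/Z*R ⇒ n/R*R   [Z ::= R]
n/R*R ⇒ n/n*R   [R ::= n]
n/n*R ⇒ n/n*n   [R ::= n]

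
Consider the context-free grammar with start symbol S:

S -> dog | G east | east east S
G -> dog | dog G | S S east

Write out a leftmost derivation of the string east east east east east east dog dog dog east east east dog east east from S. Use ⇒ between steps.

S ⇒ east east S   [S -> east east S]
east east S ⇒ east east G east   [S -> G east]
east east G east ⇒ east east S S east east   [G -> S S east]
east east S S east east ⇒ east east east east S S east east   [S -> east east S]
east east east east S S east east ⇒ east east east east east east S S east east   [S -> east east S]
east east east east east east S S east east ⇒ east east east east east east G east S east east   [S -> G east]
east east east east east east G east S east east ⇒ east east east east east east S S east east S east east   [G -> S S east]
east east east east east east S S east east S east east ⇒ east east east east east east dog S east east S east east   [S -> dog]
east east east east east east dog S east east S east east ⇒ east east east east east east dog G east east east S east east   [S -> G east]
east east east east east east dog G east east east S east east ⇒ east east east east east east dog dog G east east east S east east   [G -> dog G]
east east east east east east dog dog G east east east S east east ⇒ east east east east east east dog dog dog east east east S east east   [G -> dog]
east east east east east east dog dog dog east east east S east east ⇒ east east east east east east dog dog dog east east east dog east east   [S -> dog]

S ⇒ east east S ⇒ east east G east ⇒ east east S S east east ⇒ east east east east S S east east ⇒ east east east east east east S S east east ⇒ east east east east east east G east S east east ⇒ east east east east east east S S east east S east east ⇒ east east east east east east dog S east east S east east ⇒ east east east east east east dog G east east east S east east ⇒ east east east east east east dog dog G east east east S east east ⇒ east east east east east east dog dog dog east east east S east east ⇒ east east east east east east dog dog dog east east east dog east east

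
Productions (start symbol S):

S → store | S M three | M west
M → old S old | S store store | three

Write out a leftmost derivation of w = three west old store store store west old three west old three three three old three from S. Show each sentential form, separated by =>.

S => S M three   [S → S M three]
S M three => M west M three   [S → M west]
M west M three => three west M three   [M → three]
three west M three => three west old S old three   [M → old S old]
three west old S old three => three west old S M three old three   [S → S M three]
three west old S M three old three => three west old S M three M three old three   [S → S M three]
three west old S M three M three old three => three west old M west M three M three old three   [S → M west]
three west old M west M three M three old three => three west old S store store west M three M three old three   [M → S store store]
three west old S store store west M three M three old three => three west old store store store west M three M three old three   [S → store]
three west old store store store west M three M three old three => three west old store store store west old S old three M three old three   [M → old S old]
three west old store store store west old S old three M three old three => three west old store store store west old M west old three M three old three   [S → M west]
three west old store store store west old M west old three M three old three => three west old store store store west old three west old three M three old three   [M → three]
three west old store store store west old three west old three M three old three => three west old store store store west old three west old three three three old three   [M → three]

S => S M three => M west M three => three west M three => three west old S old three => three west old S M three old three => three west old S M three M three old three => three west old M west M three M three old three => three west old S store store west M three M three old three => three west old store store store west M three M three old three => three west old store store store west old S old three M three old three => three west old store store store west old M west old three M three old three => three west old store store store west old three west old three M three old three => three west old store store store west old three west old three three three old three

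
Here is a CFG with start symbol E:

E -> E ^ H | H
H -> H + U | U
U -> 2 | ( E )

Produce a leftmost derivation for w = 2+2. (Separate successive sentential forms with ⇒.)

E ⇒ H   [E -> H]
H ⇒ H+U   [H -> H + U]
H+U ⇒ U+U   [H -> U]
U+U ⇒ 2+U   [U -> 2]
2+U ⇒ 2+2   [U -> 2]

E⇒H⇒H+U⇒U+U⇒2+U⇒2+2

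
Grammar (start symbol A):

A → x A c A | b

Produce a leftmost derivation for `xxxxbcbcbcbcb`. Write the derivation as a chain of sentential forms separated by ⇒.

A ⇒ xAcA   [A → x A c A]
xAcA ⇒ xxAcAcA   [A → x A c A]
xxAcAcA ⇒ xxxAcAcAcA   [A → x A c A]
xxxAcAcAcA ⇒ xxxxAcAcAcAcA   [A → x A c A]
xxxxAcAcAcAcA ⇒ xxxxbcAcAcAcA   [A → b]
xxxxbcAcAcAcA ⇒ xxxxbcbcAcAcA   [A → b]
xxxxbcbcAcAcA ⇒ xxxxbcbcbcAcA   [A → b]
xxxxbcbcbcAcA ⇒ xxxxbcbcbcbcA   [A → b]
xxxxbcbcbcbcA ⇒ xxxxbcbcbcbcb   [A → b]

A⇒xAcA⇒xxAcAcA⇒xxxAcAcAcA⇒xxxxAcAcAcAcA⇒xxxxbcAcAcAcA⇒xxxxbcbcAcAcA⇒xxxxbcbcbcAcA⇒xxxxbcbcbcbcA⇒xxxxbcbcbcbcb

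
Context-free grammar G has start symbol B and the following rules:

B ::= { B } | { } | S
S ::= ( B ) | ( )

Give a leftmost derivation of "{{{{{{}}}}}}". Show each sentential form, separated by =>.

B => {B} => {{B}} => {{{B}}} => {{{{B}}}} => {{{{{B}}}}} => {{{{{{}}}}}}

B => {B}   [B ::= { B }]
{B} => {{B}}   [B ::= { B }]
{{B}} => {{{B}}}   [B ::= { B }]
{{{B}}} => {{{{B}}}}   [B ::= { B }]
{{{{B}}}} => {{{{{B}}}}}   [B ::= { B }]
{{{{{B}}}}} => {{{{{{}}}}}}   [B ::= { }]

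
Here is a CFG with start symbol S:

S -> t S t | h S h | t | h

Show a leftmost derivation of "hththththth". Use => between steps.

S => hSh => htSth => hthShth => hthtSthth => hththShthth => hththththth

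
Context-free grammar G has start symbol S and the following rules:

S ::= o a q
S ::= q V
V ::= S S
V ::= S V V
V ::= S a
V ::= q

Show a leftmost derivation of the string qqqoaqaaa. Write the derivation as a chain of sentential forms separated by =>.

S => qV => qSa => qqVa => qqSaa => qqqVaa => qqqSaaa => qqqoaqaaa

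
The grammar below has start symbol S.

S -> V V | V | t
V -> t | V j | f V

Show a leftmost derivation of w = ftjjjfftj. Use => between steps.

S => VV => VjV => fVjV => fVjjV => fVjjjV => ftjjjV => ftjjjfV => ftjjjffV => ftjjjffVj => ftjjjfftj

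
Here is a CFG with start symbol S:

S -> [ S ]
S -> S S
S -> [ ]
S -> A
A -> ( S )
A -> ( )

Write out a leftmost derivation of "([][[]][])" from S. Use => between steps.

S => A   [S -> A]
A => (S)   [A -> ( S )]
(S) => (SS)   [S -> S S]
(SS) => ([]S)   [S -> [ ]]
([]S) => ([]SS)   [S -> S S]
([]SS) => ([][S]S)   [S -> [ S ]]
([][S]S) => ([][[]]S)   [S -> [ ]]
([][[]]S) => ([][[]][])   [S -> [ ]]

S => A => (S) => (SS) => ([]S) => ([]SS) => ([][S]S) => ([][[]]S) => ([][[]][])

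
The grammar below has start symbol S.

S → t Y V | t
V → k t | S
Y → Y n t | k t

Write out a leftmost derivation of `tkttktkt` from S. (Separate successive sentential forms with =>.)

S=>tYV=>tktV=>tktS=>tkttYV=>tkttktV=>tkttktkt

S => tYV   [S → t Y V]
tYV => tktV   [Y → k t]
tktV => tktS   [V → S]
tktS => tkttYV   [S → t Y V]
tkttYV => tkttktV   [Y → k t]
tkttktV => tkttktkt   [V → k t]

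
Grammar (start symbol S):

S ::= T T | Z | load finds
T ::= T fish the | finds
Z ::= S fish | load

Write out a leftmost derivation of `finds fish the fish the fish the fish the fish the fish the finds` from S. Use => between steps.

S => T T => T fish the T => T fish the fish the T => T fish the fish the fish the T => T fish the fish the fish the fish the T => T fish the fish the fish the fish the fish the T => T fish the fish the fish the fish the fish the fish the T => finds fish the fish the fish the fish the fish the fish the T => finds fish the fish the fish the fish the fish the fish the finds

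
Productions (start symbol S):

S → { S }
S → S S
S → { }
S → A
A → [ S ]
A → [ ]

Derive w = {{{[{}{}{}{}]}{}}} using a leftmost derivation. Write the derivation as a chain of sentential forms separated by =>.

S=>{S}=>{{S}}=>{{SS}}=>{{{S}S}}=>{{{A}S}}=>{{{[S]}S}}=>{{{[SS]}S}}=>{{{[SSS]}S}}=>{{{[SSSS]}S}}=>{{{[{}SSS]}S}}=>{{{[{}{}SS]}S}}=>{{{[{}{}{}S]}S}}=>{{{[{}{}{}{}]}S}}=>{{{[{}{}{}{}]}{}}}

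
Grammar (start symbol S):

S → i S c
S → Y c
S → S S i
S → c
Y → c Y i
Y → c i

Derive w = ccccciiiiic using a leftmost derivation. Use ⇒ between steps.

S ⇒ Yc ⇒ cYic ⇒ ccYiic ⇒ cccYiiic ⇒ ccccYiiiic ⇒ ccccciiiiic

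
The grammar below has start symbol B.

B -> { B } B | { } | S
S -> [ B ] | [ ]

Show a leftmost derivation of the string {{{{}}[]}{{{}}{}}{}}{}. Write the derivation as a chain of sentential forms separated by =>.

B => {B}B => {{B}B}B => {{{B}B}B}B => {{{{}}B}B}B => {{{{}}S}B}B => {{{{}}[]}B}B => {{{{}}[]}{B}B}B => {{{{}}[]}{{B}B}B}B => {{{{}}[]}{{{}}B}B}B => {{{{}}[]}{{{}}{}}B}B => {{{{}}[]}{{{}}{}}{}}B => {{{{}}[]}{{{}}{}}{}}{}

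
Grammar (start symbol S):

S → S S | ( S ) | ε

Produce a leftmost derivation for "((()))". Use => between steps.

S => (S)   [S → ( S )]
(S) => (SS)   [S → S S]
(SS) => ((S)S)   [S → ( S )]
((S)S) => ((SS)S)   [S → S S]
((SS)S) => ((SSS)S)   [S → S S]
((SSS)S) => ((SSSS)S)   [S → S S]
((SSSS)S) => (((S)SSS)S)   [S → ( S )]
(((S)SSS)S) => ((()SSS)S)   [S → ε]
((()SSS)S) => ((()SS)S)   [S → ε]
((()SS)S) => ((()S)S)   [S → ε]
((()S)S) => ((())S)   [S → ε]
((())S) => ((()))   [S → ε]

S => (S) => (SS) => ((S)S) => ((SS)S) => ((SSS)S) => ((SSSS)S) => (((S)SSS)S) => ((()SSS)S) => ((()SS)S) => ((()S)S) => ((())S) => ((()))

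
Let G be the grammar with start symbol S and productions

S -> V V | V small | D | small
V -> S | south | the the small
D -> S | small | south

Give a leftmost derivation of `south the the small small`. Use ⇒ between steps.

S ⇒ V V ⇒ S V ⇒ V V V ⇒ south V V ⇒ south the the small V ⇒ south the the small S ⇒ south the the small small

S ⇒ V V   [S -> V V]
V V ⇒ S V   [V -> S]
S V ⇒ V V V   [S -> V V]
V V V ⇒ south V V   [V -> south]
south V V ⇒ south the the small V   [V -> the the small]
south the the small V ⇒ south the the small S   [V -> S]
south the the small S ⇒ south the the small small   [S -> small]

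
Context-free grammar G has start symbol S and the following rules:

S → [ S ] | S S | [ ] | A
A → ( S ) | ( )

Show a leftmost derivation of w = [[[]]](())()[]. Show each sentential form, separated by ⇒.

S ⇒ SS   [S → S S]
SS ⇒ [S]S   [S → [ S ]]
[S]S ⇒ [[S]]S   [S → [ S ]]
[[S]]S ⇒ [[[]]]S   [S → [ ]]
[[[]]]S ⇒ [[[]]]SS   [S → S S]
[[[]]]SS ⇒ [[[]]]SSS   [S → S S]
[[[]]]SSS ⇒ [[[]]]ASS   [S → A]
[[[]]]ASS ⇒ [[[]]](S)SS   [A → ( S )]
[[[]]](S)SS ⇒ [[[]]](A)SS   [S → A]
[[[]]](A)SS ⇒ [[[]]](())SS   [A → ( )]
[[[]]](())SS ⇒ [[[]]](())AS   [S → A]
[[[]]](())AS ⇒ [[[]]](())()S   [A → ( )]
[[[]]](())()S ⇒ [[[]]](())()[]   [S → [ ]]

S⇒SS⇒[S]S⇒[[S]]S⇒[[[]]]S⇒[[[]]]SS⇒[[[]]]SSS⇒[[[]]]ASS⇒[[[]]](S)SS⇒[[[]]](A)SS⇒[[[]]](())SS⇒[[[]]](())AS⇒[[[]]](())()S⇒[[[]]](())()[]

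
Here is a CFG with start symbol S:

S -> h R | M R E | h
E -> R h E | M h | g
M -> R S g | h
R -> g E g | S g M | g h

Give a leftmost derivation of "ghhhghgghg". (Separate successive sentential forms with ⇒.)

S ⇒ MRE ⇒ RSgRE ⇒ ghSgRE ⇒ ghhRgRE ⇒ ghhSgMgRE ⇒ ghhhgMgRE ⇒ ghhhghgRE ⇒ ghhhghgghE ⇒ ghhhghgghg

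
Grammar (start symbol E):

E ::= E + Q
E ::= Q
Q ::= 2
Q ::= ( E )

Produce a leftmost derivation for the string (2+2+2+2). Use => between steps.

E => Q => (E) => (E+Q) => (E+Q+Q) => (E+Q+Q+Q) => (Q+Q+Q+Q) => (2+Q+Q+Q) => (2+2+Q+Q) => (2+2+2+Q) => (2+2+2+2)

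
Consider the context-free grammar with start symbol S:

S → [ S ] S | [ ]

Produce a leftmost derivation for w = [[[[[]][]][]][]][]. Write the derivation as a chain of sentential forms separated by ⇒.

S⇒[S]S⇒[[S]S]S⇒[[[S]S]S]S⇒[[[[S]S]S]S]S⇒[[[[[]]S]S]S]S⇒[[[[[]][]]S]S]S⇒[[[[[]][]][]]S]S⇒[[[[[]][]][]][]]S⇒[[[[[]][]][]][]][]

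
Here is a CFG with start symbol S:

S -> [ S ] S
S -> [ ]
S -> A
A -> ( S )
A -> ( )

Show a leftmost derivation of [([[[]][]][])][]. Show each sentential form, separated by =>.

S=>[S]S=>[A]S=>[(S)]S=>[([S]S)]S=>[([[S]S]S)]S=>[([[[]]S]S)]S=>[([[[]][]]S)]S=>[([[[]][]][])]S=>[([[[]][]][])][]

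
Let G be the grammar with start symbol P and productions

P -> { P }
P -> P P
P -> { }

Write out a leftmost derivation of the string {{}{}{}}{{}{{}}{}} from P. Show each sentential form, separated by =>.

P => PP   [P -> P P]
PP => {P}P   [P -> { P }]
{P}P => {PP}P   [P -> P P]
{PP}P => {PPP}P   [P -> P P]
{PPP}P => {{}PP}P   [P -> { }]
{{}PP}P => {{}{}P}P   [P -> { }]
{{}{}P}P => {{}{}{}}P   [P -> { }]
{{}{}{}}P => {{}{}{}}{P}   [P -> { P }]
{{}{}{}}{P} => {{}{}{}}{PP}   [P -> P P]
{{}{}{}}{PP} => {{}{}{}}{{}P}   [P -> { }]
{{}{}{}}{{}P} => {{}{}{}}{{}PP}   [P -> P P]
{{}{}{}}{{}PP} => {{}{}{}}{{}{P}P}   [P -> { P }]
{{}{}{}}{{}{P}P} => {{}{}{}}{{}{{}}P}   [P -> { }]
{{}{}{}}{{}{{}}P} => {{}{}{}}{{}{{}}{}}   [P -> { }]

P => PP => {P}P => {PP}P => {PPP}P => {{}PP}P => {{}{}P}P => {{}{}{}}P => {{}{}{}}{P} => {{}{}{}}{PP} => {{}{}{}}{{}P} => {{}{}{}}{{}PP} => {{}{}{}}{{}{P}P} => {{}{}{}}{{}{{}}P} => {{}{}{}}{{}{{}}{}}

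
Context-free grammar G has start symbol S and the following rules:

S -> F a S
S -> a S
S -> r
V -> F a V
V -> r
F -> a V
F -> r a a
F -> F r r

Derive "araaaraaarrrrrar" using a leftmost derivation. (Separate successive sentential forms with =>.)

S => FaS => FrraS => FrrrraS => aVrrrraS => aFaVrrrraS => araaaVrrrraS => araaaFaVrrrraS => araaaraaaVrrrraS => araaaraaarrrrraS => araaaraaarrrrrar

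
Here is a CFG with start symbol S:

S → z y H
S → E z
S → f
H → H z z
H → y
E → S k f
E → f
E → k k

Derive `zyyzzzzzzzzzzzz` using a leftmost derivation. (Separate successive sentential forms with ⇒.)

S ⇒ zyH   [S → z y H]
zyH ⇒ zyHzz   [H → H z z]
zyHzz ⇒ zyHzzzz   [H → H z z]
zyHzzzz ⇒ zyHzzzzzz   [H → H z z]
zyHzzzzzz ⇒ zyHzzzzzzzz   [H → H z z]
zyHzzzzzzzz ⇒ zyHzzzzzzzzzz   [H → H z z]
zyHzzzzzzzzzz ⇒ zyHzzzzzzzzzzzz   [H → H z z]
zyHzzzzzzzzzzzz ⇒ zyyzzzzzzzzzzzz   [H → y]

S⇒zyH⇒zyHzz⇒zyHzzzz⇒zyHzzzzzz⇒zyHzzzzzzzz⇒zyHzzzzzzzzzz⇒zyHzzzzzzzzzzzz⇒zyyzzzzzzzzzzzz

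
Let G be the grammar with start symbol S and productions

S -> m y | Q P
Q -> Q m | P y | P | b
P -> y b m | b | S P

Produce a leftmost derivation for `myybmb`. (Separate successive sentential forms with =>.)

S => QP   [S -> Q P]
QP => PP   [Q -> P]
PP => SPP   [P -> S P]
SPP => myPP   [S -> m y]
myPP => myybmP   [P -> y b m]
myybmP => myybmb   [P -> b]

S => QP => PP => SPP => myPP => myybmP => myybmb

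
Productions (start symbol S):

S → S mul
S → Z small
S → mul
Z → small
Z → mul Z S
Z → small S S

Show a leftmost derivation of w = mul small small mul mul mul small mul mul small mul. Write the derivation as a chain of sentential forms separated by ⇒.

S ⇒ S mul   [S → S mul]
S mul ⇒ Z small mul   [S → Z small]
Z small mul ⇒ mul Z S small mul   [Z → mul Z S]
mul Z S small mul ⇒ mul small S S S small mul   [Z → small S S]
mul small S S S small mul ⇒ mul small Z small S S small mul   [S → Z small]
mul small Z small S S small mul ⇒ mul small small S S small S S small mul   [Z → small S S]
mul small small S S small S S small mul ⇒ mul small small mul S small S S small mul   [S → mul]
mul small small mul S small S S small mul ⇒ mul small small mul S mul small S S small mul   [S → S mul]
mul small small mul S mul small S S small mul ⇒ mul small small mul mul mul small S S small mul   [S → mul]
mul small small mul mul mul small S S small mul ⇒ mul small small mul mul mul small mul S small mul   [S → mul]
mul small small mul mul mul small mul S small mul ⇒ mul small small mul mul mul small mul mul small mul   [S → mul]

S ⇒ S mul ⇒ Z small mul ⇒ mul Z S small mul ⇒ mul small S S S small mul ⇒ mul small Z small S S small mul ⇒ mul small small S S small S S small mul ⇒ mul small small mul S small S S small mul ⇒ mul small small mul S mul small S S small mul ⇒ mul small small mul mul mul small S S small mul ⇒ mul small small mul mul mul small mul S small mul ⇒ mul small small mul mul mul small mul mul small mul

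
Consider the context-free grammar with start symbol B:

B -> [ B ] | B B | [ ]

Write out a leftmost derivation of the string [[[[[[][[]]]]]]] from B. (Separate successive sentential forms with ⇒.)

B ⇒ [B]   [B -> [ B ]]
[B] ⇒ [[B]]   [B -> [ B ]]
[[B]] ⇒ [[[B]]]   [B -> [ B ]]
[[[B]]] ⇒ [[[[B]]]]   [B -> [ B ]]
[[[[B]]]] ⇒ [[[[[B]]]]]   [B -> [ B ]]
[[[[[B]]]]] ⇒ [[[[[BB]]]]]   [B -> B B]
[[[[[BB]]]]] ⇒ [[[[[[]B]]]]]   [B -> [ ]]
[[[[[[]B]]]]] ⇒ [[[[[[][B]]]]]]   [B -> [ B ]]
[[[[[[][B]]]]]] ⇒ [[[[[[][[]]]]]]]   [B -> [ ]]

B ⇒ [B] ⇒ [[B]] ⇒ [[[B]]] ⇒ [[[[B]]]] ⇒ [[[[[B]]]]] ⇒ [[[[[BB]]]]] ⇒ [[[[[[]B]]]]] ⇒ [[[[[[][B]]]]]] ⇒ [[[[[[][[]]]]]]]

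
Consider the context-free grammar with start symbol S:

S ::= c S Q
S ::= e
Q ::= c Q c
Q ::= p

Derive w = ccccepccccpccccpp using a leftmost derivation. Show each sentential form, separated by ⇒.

S ⇒ cSQ   [S ::= c S Q]
cSQ ⇒ ccSQQ   [S ::= c S Q]
ccSQQ ⇒ cccSQQQ   [S ::= c S Q]
cccSQQQ ⇒ ccccSQQQQ   [S ::= c S Q]
ccccSQQQQ ⇒ cccceQQQQ   [S ::= e]
cccceQQQQ ⇒ ccccepQQQ   [Q ::= p]
ccccepQQQ ⇒ ccccepcQcQQ   [Q ::= c Q c]
ccccepcQcQQ ⇒ ccccepccQccQQ   [Q ::= c Q c]
ccccepccQccQQ ⇒ ccccepcccQcccQQ   [Q ::= c Q c]
ccccepcccQcccQQ ⇒ ccccepccccQccccQQ   [Q ::= c Q c]
ccccepccccQccccQQ ⇒ ccccepccccpccccQQ   [Q ::= p]
ccccepccccpccccQQ ⇒ ccccepccccpccccpQ   [Q ::= p]
ccccepccccpccccpQ ⇒ ccccepccccpccccpp   [Q ::= p]

S ⇒ cSQ ⇒ ccSQQ ⇒ cccSQQQ ⇒ ccccSQQQQ ⇒ cccceQQQQ ⇒ ccccepQQQ ⇒ ccccepcQcQQ ⇒ ccccepccQccQQ ⇒ ccccepcccQcccQQ ⇒ ccccepccccQccccQQ ⇒ ccccepccccpccccQQ ⇒ ccccepccccpccccpQ ⇒ ccccepccccpccccpp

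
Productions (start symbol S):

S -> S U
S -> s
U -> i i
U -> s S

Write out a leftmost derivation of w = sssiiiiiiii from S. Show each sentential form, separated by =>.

S=>SU=>SUU=>SUUU=>SUUUU=>SUUUUU=>sUUUUU=>ssSUUUU=>sssUUUU=>sssiiUUU=>sssiiiiUU=>sssiiiiiiU=>sssiiiiiiii

S => SU   [S -> S U]
SU => SUU   [S -> S U]
SUU => SUUU   [S -> S U]
SUUU => SUUUU   [S -> S U]
SUUUU => SUUUUU   [S -> S U]
SUUUUU => sUUUUU   [S -> s]
sUUUUU => ssSUUUU   [U -> s S]
ssSUUUU => sssUUUU   [S -> s]
sssUUUU => sssiiUUU   [U -> i i]
sssiiUUU => sssiiiiUU   [U -> i i]
sssiiiiUU => sssiiiiiiU   [U -> i i]
sssiiiiiiU => sssiiiiiiii   [U -> i i]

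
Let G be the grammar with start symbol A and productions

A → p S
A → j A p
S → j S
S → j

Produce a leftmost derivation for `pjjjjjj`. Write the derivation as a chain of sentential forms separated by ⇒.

A⇒pS⇒pjS⇒pjjS⇒pjjjS⇒pjjjjS⇒pjjjjjS⇒pjjjjjj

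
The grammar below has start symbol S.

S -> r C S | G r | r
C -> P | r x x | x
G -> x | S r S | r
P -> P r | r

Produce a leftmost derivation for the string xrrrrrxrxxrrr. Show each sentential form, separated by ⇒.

S ⇒ Gr   [S -> G r]
Gr ⇒ SrSr   [G -> S r S]
SrSr ⇒ GrrSr   [S -> G r]
GrrSr ⇒ xrrSr   [G -> x]
xrrSr ⇒ xrrGrr   [S -> G r]
xrrGrr ⇒ xrrSrSrr   [G -> S r S]
xrrSrSrr ⇒ xrrrrSrr   [S -> r]
xrrrrSrr ⇒ xrrrrrCSrr   [S -> r C S]
xrrrrrCSrr ⇒ xrrrrrxSrr   [C -> x]
xrrrrrxSrr ⇒ xrrrrrxrCSrr   [S -> r C S]
xrrrrrxrCSrr ⇒ xrrrrrxrxSrr   [C -> x]
xrrrrrxrxSrr ⇒ xrrrrrxrxGrrr   [S -> G r]
xrrrrrxrxGrrr ⇒ xrrrrrxrxxrrr   [G -> x]

S ⇒ Gr ⇒ SrSr ⇒ GrrSr ⇒ xrrSr ⇒ xrrGrr ⇒ xrrSrSrr ⇒ xrrrrSrr ⇒ xrrrrrCSrr ⇒ xrrrrrxSrr ⇒ xrrrrrxrCSrr ⇒ xrrrrrxrxSrr ⇒ xrrrrrxrxGrrr ⇒ xrrrrrxrxxrrr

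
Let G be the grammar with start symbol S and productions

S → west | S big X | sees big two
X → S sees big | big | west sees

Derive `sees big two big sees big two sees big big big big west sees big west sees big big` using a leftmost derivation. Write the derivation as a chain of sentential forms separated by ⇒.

S ⇒ S big X ⇒ S big X big X ⇒ S big X big X big X ⇒ S big X big X big X big X ⇒ S big X big X big X big X big X ⇒ sees big two big X big X big X big X big X ⇒ sees big two big S sees big big X big X big X big X ⇒ sees big two big sees big two sees big big X big X big X big X ⇒ sees big two big sees big two sees big big big big X big X big X ⇒ sees big two big sees big two sees big big big big west sees big X big X ⇒ sees big two big sees big two sees big big big big west sees big west sees big X ⇒ sees big two big sees big two sees big big big big west sees big west sees big big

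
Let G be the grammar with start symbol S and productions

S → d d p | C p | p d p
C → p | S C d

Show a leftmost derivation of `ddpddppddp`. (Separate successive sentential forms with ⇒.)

S ⇒ Cp   [S → C p]
Cp ⇒ SCdp   [C → S C d]
SCdp ⇒ ddpCdp   [S → d d p]
ddpCdp ⇒ ddpSCddp   [C → S C d]
ddpSCddp ⇒ ddpddpCddp   [S → d d p]
ddpddpCddp ⇒ ddpddppddp   [C → p]

S⇒Cp⇒SCdp⇒ddpCdp⇒ddpSCddp⇒ddpddpCddp⇒ddpddppddp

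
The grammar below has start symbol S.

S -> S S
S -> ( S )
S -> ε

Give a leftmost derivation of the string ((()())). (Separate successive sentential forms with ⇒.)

S⇒(S)⇒((S))⇒((SS))⇒(((S)S))⇒((()S))⇒((()(S)))⇒((()()))

S ⇒ (S)   [S -> ( S )]
(S) ⇒ ((S))   [S -> ( S )]
((S)) ⇒ ((SS))   [S -> S S]
((SS)) ⇒ (((S)S))   [S -> ( S )]
(((S)S)) ⇒ ((()S))   [S -> ε]
((()S)) ⇒ ((()(S)))   [S -> ( S )]
((()(S))) ⇒ ((()()))   [S -> ε]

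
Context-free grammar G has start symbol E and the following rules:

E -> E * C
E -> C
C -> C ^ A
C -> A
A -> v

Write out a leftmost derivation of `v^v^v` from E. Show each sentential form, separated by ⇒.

E ⇒ C ⇒ C^A ⇒ C^A^A ⇒ A^A^A ⇒ v^A^A ⇒ v^v^A ⇒ v^v^v

E ⇒ C   [E -> C]
C ⇒ C^A   [C -> C ^ A]
C^A ⇒ C^A^A   [C -> C ^ A]
C^A^A ⇒ A^A^A   [C -> A]
A^A^A ⇒ v^A^A   [A -> v]
v^A^A ⇒ v^v^A   [A -> v]
v^v^A ⇒ v^v^v   [A -> v]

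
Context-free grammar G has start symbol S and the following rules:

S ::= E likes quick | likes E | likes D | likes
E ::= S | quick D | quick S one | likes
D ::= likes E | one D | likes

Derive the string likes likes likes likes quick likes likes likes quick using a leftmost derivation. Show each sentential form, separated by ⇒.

S ⇒ likes D   [S ::= likes D]
likes D ⇒ likes likes E   [D ::= likes E]
likes likes E ⇒ likes likes S   [E ::= S]
likes likes S ⇒ likes likes E likes quick   [S ::= E likes quick]
likes likes E likes quick ⇒ likes likes S likes quick   [E ::= S]
likes likes S likes quick ⇒ likes likes likes D likes quick   [S ::= likes D]
likes likes likes D likes quick ⇒ likes likes likes likes E likes quick   [D ::= likes E]
likes likes likes likes E likes quick ⇒ likes likes likes likes quick D likes quick   [E ::= quick D]
likes likes likes likes quick D likes quick ⇒ likes likes likes likes quick likes E likes quick   [D ::= likes E]
likes likes likes likes quick likes E likes quick ⇒ likes likes likes likes quick likes S likes quick   [E ::= S]
likes likes likes likes quick likes S likes quick ⇒ likes likes likes likes quick likes likes likes quick   [S ::= likes]

S ⇒ likes D ⇒ likes likes E ⇒ likes likes S ⇒ likes likes E likes quick ⇒ likes likes S likes quick ⇒ likes likes likes D likes quick ⇒ likes likes likes likes E likes quick ⇒ likes likes likes likes quick D likes quick ⇒ likes likes likes likes quick likes E likes quick ⇒ likes likes likes likes quick likes S likes quick ⇒ likes likes likes likes quick likes likes likes quick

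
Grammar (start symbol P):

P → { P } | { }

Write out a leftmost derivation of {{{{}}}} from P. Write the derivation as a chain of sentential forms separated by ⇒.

P ⇒ {P}   [P → { P }]
{P} ⇒ {{P}}   [P → { P }]
{{P}} ⇒ {{{P}}}   [P → { P }]
{{{P}}} ⇒ {{{{}}}}   [P → { }]

P ⇒ {P} ⇒ {{P}} ⇒ {{{P}}} ⇒ {{{{}}}}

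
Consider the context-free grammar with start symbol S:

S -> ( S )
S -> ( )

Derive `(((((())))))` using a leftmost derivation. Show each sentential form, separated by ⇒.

S⇒(S)⇒((S))⇒(((S)))⇒((((S))))⇒(((((S)))))⇒(((((())))))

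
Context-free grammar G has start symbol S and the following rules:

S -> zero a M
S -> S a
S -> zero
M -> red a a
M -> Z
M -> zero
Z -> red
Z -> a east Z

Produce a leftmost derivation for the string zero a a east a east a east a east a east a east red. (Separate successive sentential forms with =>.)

S => zero a M => zero a Z => zero a a east Z => zero a a east a east Z => zero a a east a east a east Z => zero a a east a east a east a east Z => zero a a east a east a east a east a east Z => zero a a east a east a east a east a east a east Z => zero a a east a east a east a east a east a east red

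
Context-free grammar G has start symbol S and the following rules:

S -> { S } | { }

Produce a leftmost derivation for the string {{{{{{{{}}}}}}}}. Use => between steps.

S => {S} => {{S}} => {{{S}}} => {{{{S}}}} => {{{{{S}}}}} => {{{{{{S}}}}}} => {{{{{{{S}}}}}}} => {{{{{{{{}}}}}}}}

S => {S}   [S -> { S }]
{S} => {{S}}   [S -> { S }]
{{S}} => {{{S}}}   [S -> { S }]
{{{S}}} => {{{{S}}}}   [S -> { S }]
{{{{S}}}} => {{{{{S}}}}}   [S -> { S }]
{{{{{S}}}}} => {{{{{{S}}}}}}   [S -> { S }]
{{{{{{S}}}}}} => {{{{{{{S}}}}}}}   [S -> { S }]
{{{{{{{S}}}}}}} => {{{{{{{{}}}}}}}}   [S -> { }]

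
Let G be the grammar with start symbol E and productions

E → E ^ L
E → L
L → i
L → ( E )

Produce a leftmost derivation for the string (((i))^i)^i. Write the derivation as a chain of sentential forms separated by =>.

E => E^L => L^L => (E)^L => (E^L)^L => (L^L)^L => ((E)^L)^L => ((L)^L)^L => (((E))^L)^L => (((L))^L)^L => (((i))^L)^L => (((i))^i)^L => (((i))^i)^i

E => E^L   [E → E ^ L]
E^L => L^L   [E → L]
L^L => (E)^L   [L → ( E )]
(E)^L => (E^L)^L   [E → E ^ L]
(E^L)^L => (L^L)^L   [E → L]
(L^L)^L => ((E)^L)^L   [L → ( E )]
((E)^L)^L => ((L)^L)^L   [E → L]
((L)^L)^L => (((E))^L)^L   [L → ( E )]
(((E))^L)^L => (((L))^L)^L   [E → L]
(((L))^L)^L => (((i))^L)^L   [L → i]
(((i))^L)^L => (((i))^i)^L   [L → i]
(((i))^i)^L => (((i))^i)^i   [L → i]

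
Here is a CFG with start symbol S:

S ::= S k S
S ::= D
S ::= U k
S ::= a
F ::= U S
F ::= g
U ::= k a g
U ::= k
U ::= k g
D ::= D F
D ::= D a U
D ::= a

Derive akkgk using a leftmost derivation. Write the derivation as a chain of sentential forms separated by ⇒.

S ⇒ SkS ⇒ DkS ⇒ akS ⇒ akUk ⇒ akkgk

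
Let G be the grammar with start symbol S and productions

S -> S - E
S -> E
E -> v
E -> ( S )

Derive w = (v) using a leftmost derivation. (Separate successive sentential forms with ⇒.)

S ⇒ E ⇒ (S) ⇒ (E) ⇒ (v)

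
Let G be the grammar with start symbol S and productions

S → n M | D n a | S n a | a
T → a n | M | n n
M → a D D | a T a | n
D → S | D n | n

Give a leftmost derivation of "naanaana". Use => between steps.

S => Sna => nMna => naTana => naMana => naaTaana => naaMaana => naanaana

S => Sna   [S → S n a]
Sna => nMna   [S → n M]
nMna => naTana   [M → a T a]
naTana => naMana   [T → M]
naMana => naaTaana   [M → a T a]
naaTaana => naaMaana   [T → M]
naaMaana => naanaana   [M → n]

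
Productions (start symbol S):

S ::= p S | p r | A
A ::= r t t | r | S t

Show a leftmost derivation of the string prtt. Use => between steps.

S => pS   [S ::= p S]
pS => pA   [S ::= A]
pA => pSt   [A ::= S t]
pSt => pAt   [S ::= A]
pAt => pStt   [A ::= S t]
pStt => pAtt   [S ::= A]
pAtt => prtt   [A ::= r]

S=>pS=>pA=>pSt=>pAt=>pStt=>pAtt=>prtt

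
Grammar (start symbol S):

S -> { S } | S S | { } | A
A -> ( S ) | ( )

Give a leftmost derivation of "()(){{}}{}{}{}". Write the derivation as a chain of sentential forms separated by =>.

S => SS   [S -> S S]
SS => SSS   [S -> S S]
SSS => SSSS   [S -> S S]
SSSS => ASSS   [S -> A]
ASSS => ()SSS   [A -> ( )]
()SSS => ()ASS   [S -> A]
()ASS => ()()SS   [A -> ( )]
()()SS => ()()SSS   [S -> S S]
()()SSS => ()()SSSS   [S -> S S]
()()SSSS => ()(){S}SSS   [S -> { S }]
()(){S}SSS => ()(){{}}SSS   [S -> { }]
()(){{}}SSS => ()(){{}}{}SS   [S -> { }]
()(){{}}{}SS => ()(){{}}{}{}S   [S -> { }]
()(){{}}{}{}S => ()(){{}}{}{}{}   [S -> { }]

S => SS => SSS => SSSS => ASSS => ()SSS => ()ASS => ()()SS => ()()SSS => ()()SSSS => ()(){S}SSS => ()(){{}}SSS => ()(){{}}{}SS => ()(){{}}{}{}S => ()(){{}}{}{}{}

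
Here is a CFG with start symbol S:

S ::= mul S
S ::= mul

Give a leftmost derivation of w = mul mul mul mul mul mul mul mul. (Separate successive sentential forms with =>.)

S => mul S => mul mul S => mul mul mul S => mul mul mul mul S => mul mul mul mul mul S => mul mul mul mul mul mul S => mul mul mul mul mul mul mul S => mul mul mul mul mul mul mul mul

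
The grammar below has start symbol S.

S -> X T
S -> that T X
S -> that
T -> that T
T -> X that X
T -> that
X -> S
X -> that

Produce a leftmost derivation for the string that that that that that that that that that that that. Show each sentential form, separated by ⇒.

S ⇒ X T ⇒ S T ⇒ that T X T ⇒ that X that X X T ⇒ that that that X X T ⇒ that that that that X T ⇒ that that that that S T ⇒ that that that that that T X T ⇒ that that that that that that T X T ⇒ that that that that that that that T X T ⇒ that that that that that that that that X T ⇒ that that that that that that that that that T ⇒ that that that that that that that that that that T ⇒ that that that that that that that that that that that

S ⇒ X T   [S -> X T]
X T ⇒ S T   [X -> S]
S T ⇒ that T X T   [S -> that T X]
that T X T ⇒ that X that X X T   [T -> X that X]
that X that X X T ⇒ that that that X X T   [X -> that]
that that that X X T ⇒ that that that that X T   [X -> that]
that that that that X T ⇒ that that that that S T   [X -> S]
that that that that S T ⇒ that that that that that T X T   [S -> that T X]
that that that that that T X T ⇒ that that that that that that T X T   [T -> that T]
that that that that that that T X T ⇒ that that that that that that that T X T   [T -> that T]
that that that that that that that T X T ⇒ that that that that that that that that X T   [T -> that]
that that that that that that that that X T ⇒ that that that that that that that that that T   [X -> that]
that that that that that that that that that T ⇒ that that that that that that that that that that T   [T -> that T]
that that that that that that that that that that T ⇒ that that that that that that that that that that that   [T -> that]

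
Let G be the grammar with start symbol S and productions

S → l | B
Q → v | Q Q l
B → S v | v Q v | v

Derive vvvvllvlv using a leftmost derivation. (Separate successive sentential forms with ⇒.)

S⇒B⇒vQv⇒vQQlv⇒vQQlQlv⇒vvQlQlv⇒vvQQllQlv⇒vvvQllQlv⇒vvvvllQlv⇒vvvvllvlv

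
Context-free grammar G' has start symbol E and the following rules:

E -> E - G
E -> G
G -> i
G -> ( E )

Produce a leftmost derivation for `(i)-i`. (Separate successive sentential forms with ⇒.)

E ⇒ E-G   [E -> E - G]
E-G ⇒ G-G   [E -> G]
G-G ⇒ (E)-G   [G -> ( E )]
(E)-G ⇒ (G)-G   [E -> G]
(G)-G ⇒ (i)-G   [G -> i]
(i)-G ⇒ (i)-i   [G -> i]

E ⇒ E-G ⇒ G-G ⇒ (E)-G ⇒ (G)-G ⇒ (i)-G ⇒ (i)-i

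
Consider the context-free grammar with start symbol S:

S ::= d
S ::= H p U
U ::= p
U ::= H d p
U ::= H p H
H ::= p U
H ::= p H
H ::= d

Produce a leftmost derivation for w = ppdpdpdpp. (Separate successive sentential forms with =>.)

S => HpU => pUpU => pHpHpU => ppUpHpU => ppHpHpHpU => ppdpHpHpU => ppdpdpHpU => ppdpdpdpU => ppdpdpdpp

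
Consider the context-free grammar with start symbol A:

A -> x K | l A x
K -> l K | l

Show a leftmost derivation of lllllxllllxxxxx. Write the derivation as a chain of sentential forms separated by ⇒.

A ⇒ lAx ⇒ llAxx ⇒ lllAxxx ⇒ llllAxxxx ⇒ lllllAxxxxx ⇒ lllllxKxxxxx ⇒ lllllxlKxxxxx ⇒ lllllxllKxxxxx ⇒ lllllxlllKxxxxx ⇒ lllllxllllxxxxx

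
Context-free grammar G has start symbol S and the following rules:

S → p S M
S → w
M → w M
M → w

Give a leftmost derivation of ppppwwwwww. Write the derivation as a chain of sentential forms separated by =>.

S => pSM   [S → p S M]
pSM => ppSMM   [S → p S M]
ppSMM => pppSMMM   [S → p S M]
pppSMMM => ppppSMMMM   [S → p S M]
ppppSMMMM => ppppwMMMM   [S → w]
ppppwMMMM => ppppwwMMMM   [M → w M]
ppppwwMMMM => ppppwwwMMM   [M → w]
ppppwwwMMM => ppppwwwwMM   [M → w]
ppppwwwwMM => ppppwwwwwM   [M → w]
ppppwwwwwM => ppppwwwwww   [M → w]

S=>pSM=>ppSMM=>pppSMMM=>ppppSMMMM=>ppppwMMMM=>ppppwwMMMM=>ppppwwwMMM=>ppppwwwwMM=>ppppwwwwwM=>ppppwwwwww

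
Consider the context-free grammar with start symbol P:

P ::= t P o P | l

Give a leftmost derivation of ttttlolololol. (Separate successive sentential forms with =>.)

P=>tPoP=>ttPoPoP=>tttPoPoPoP=>ttttPoPoPoPoP=>ttttloPoPoPoP=>ttttloloPoPoP=>ttttlololoPoP=>ttttlolololoP=>ttttlolololol

P => tPoP   [P ::= t P o P]
tPoP => ttPoPoP   [P ::= t P o P]
ttPoPoP => tttPoPoPoP   [P ::= t P o P]
tttPoPoPoP => ttttPoPoPoPoP   [P ::= t P o P]
ttttPoPoPoPoP => ttttloPoPoPoP   [P ::= l]
ttttloPoPoPoP => ttttloloPoPoP   [P ::= l]
ttttloloPoPoP => ttttlololoPoP   [P ::= l]
ttttlololoPoP => ttttlolololoP   [P ::= l]
ttttlolololoP => ttttlolololol   [P ::= l]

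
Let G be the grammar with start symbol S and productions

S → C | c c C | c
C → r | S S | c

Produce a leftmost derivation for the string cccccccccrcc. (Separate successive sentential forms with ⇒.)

S ⇒ ccC ⇒ ccSS ⇒ ccccCS ⇒ ccccSSS ⇒ cccccSS ⇒ cccccccCS ⇒ cccccccSSS ⇒ cccccccccCSS ⇒ cccccccccrSS ⇒ cccccccccrCS ⇒ cccccccccrcS ⇒ cccccccccrcc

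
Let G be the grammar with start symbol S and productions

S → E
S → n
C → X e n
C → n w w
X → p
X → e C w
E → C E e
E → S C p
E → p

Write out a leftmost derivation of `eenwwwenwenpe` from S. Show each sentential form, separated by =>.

S=>E=>CEe=>XenEe=>eCwenEe=>eXenwenEe=>eeCwenwenEe=>eenwwwenwenEe=>eenwwwenwenpe

S => E   [S → E]
E => CEe   [E → C E e]
CEe => XenEe   [C → X e n]
XenEe => eCwenEe   [X → e C w]
eCwenEe => eXenwenEe   [C → X e n]
eXenwenEe => eeCwenwenEe   [X → e C w]
eeCwenwenEe => eenwwwenwenEe   [C → n w w]
eenwwwenwenEe => eenwwwenwenpe   [E → p]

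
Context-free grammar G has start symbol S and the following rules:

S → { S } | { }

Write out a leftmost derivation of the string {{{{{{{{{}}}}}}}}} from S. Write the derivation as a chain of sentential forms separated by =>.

S => {S} => {{S}} => {{{S}}} => {{{{S}}}} => {{{{{S}}}}} => {{{{{{S}}}}}} => {{{{{{{S}}}}}}} => {{{{{{{{S}}}}}}}} => {{{{{{{{{}}}}}}}}}

S => {S}   [S → { S }]
{S} => {{S}}   [S → { S }]
{{S}} => {{{S}}}   [S → { S }]
{{{S}}} => {{{{S}}}}   [S → { S }]
{{{{S}}}} => {{{{{S}}}}}   [S → { S }]
{{{{{S}}}}} => {{{{{{S}}}}}}   [S → { S }]
{{{{{{S}}}}}} => {{{{{{{S}}}}}}}   [S → { S }]
{{{{{{{S}}}}}}} => {{{{{{{{S}}}}}}}}   [S → { S }]
{{{{{{{{S}}}}}}}} => {{{{{{{{{}}}}}}}}}   [S → { }]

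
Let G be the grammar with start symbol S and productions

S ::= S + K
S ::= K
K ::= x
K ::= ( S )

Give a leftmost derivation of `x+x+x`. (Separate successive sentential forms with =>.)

S => S+K   [S ::= S + K]
S+K => S+K+K   [S ::= S + K]
S+K+K => K+K+K   [S ::= K]
K+K+K => x+K+K   [K ::= x]
x+K+K => x+x+K   [K ::= x]
x+x+K => x+x+x   [K ::= x]

S=>S+K=>S+K+K=>K+K+K=>x+K+K=>x+x+K=>x+x+x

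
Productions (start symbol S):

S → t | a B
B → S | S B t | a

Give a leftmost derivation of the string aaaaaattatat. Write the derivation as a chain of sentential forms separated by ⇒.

S ⇒ aB ⇒ aSBt ⇒ aaBBt ⇒ aaSBtBt ⇒ aaaBBtBt ⇒ aaaSBtBt ⇒ aaaaBBtBt ⇒ aaaaSBtBtBt ⇒ aaaaaBBtBtBt ⇒ aaaaaaBtBtBt ⇒ aaaaaaStBtBt ⇒ aaaaaattBtBt ⇒ aaaaaattatBt ⇒ aaaaaattatat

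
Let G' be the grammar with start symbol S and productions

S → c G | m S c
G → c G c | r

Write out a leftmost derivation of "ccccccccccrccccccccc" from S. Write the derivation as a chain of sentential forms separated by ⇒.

S ⇒ cG   [S → c G]
cG ⇒ ccGc   [G → c G c]
ccGc ⇒ cccGcc   [G → c G c]
cccGcc ⇒ ccccGccc   [G → c G c]
ccccGccc ⇒ cccccGcccc   [G → c G c]
cccccGcccc ⇒ ccccccGccccc   [G → c G c]
ccccccGccccc ⇒ cccccccGcccccc   [G → c G c]
cccccccGcccccc ⇒ ccccccccGccccccc   [G → c G c]
ccccccccGccccccc ⇒ cccccccccGcccccccc   [G → c G c]
cccccccccGcccccccc ⇒ ccccccccccGccccccccc   [G → c G c]
ccccccccccGccccccccc ⇒ ccccccccccrccccccccc   [G → r]

S ⇒ cG ⇒ ccGc ⇒ cccGcc ⇒ ccccGccc ⇒ cccccGcccc ⇒ ccccccGccccc ⇒ cccccccGcccccc ⇒ ccccccccGccccccc ⇒ cccccccccGcccccccc ⇒ ccccccccccGccccccccc ⇒ ccccccccccrccccccccc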